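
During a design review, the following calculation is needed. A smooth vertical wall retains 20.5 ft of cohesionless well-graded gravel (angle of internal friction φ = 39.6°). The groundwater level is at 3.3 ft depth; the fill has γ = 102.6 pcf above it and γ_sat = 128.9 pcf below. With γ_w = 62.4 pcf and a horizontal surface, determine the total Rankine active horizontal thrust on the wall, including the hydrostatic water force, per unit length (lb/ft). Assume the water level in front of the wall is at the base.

K_a = tan²(45° − φ/2) = 0.2214.
γ' = 128.9 − 62.4 = 66.50 pcf. Depth below WT = 17.2 ft.
σ'_h at WT = K_a γ d_w = 74.97 psf; at base = 74.97 + K_a γ' × 17.2 = 328.2 psf.
P₁ (0–3.3 ft) = ½×74.97×3.3 = 123.7. P₂ (3.3–20.5 ft) = ½(74.97+328.2)×17.2 = 3468.
P_w = ½ γ_w h₂² = 0.5×62.4×17.2² = 9230. Total = 123.7+3468+9230 = 12820 lb/ft.

12800 lb/ft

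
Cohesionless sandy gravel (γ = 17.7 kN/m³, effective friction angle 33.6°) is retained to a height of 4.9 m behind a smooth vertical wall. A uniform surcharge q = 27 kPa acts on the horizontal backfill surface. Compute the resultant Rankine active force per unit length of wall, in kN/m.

99.1 kN/m

K_a = tan²(45° − φ/2) = 0.2875.
Soil triangle: ½ K_a γ H² = 0.5×0.2875×17.7×4.9² = 61.09 kN/m.
Surcharge rectangle: K_a q H = 0.2875×27×4.9 = 38.04 kN/m.
Total = 61.09 + 38.04 = 99.13 kN/m.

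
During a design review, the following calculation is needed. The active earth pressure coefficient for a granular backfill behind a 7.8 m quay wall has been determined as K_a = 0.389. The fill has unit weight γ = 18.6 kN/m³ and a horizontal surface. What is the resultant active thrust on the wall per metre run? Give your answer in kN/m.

220 kN/m

P = ½ K_a γ H² = 0.5 × 0.389 × 18.6 × 7.8² = 220.1 kN/m.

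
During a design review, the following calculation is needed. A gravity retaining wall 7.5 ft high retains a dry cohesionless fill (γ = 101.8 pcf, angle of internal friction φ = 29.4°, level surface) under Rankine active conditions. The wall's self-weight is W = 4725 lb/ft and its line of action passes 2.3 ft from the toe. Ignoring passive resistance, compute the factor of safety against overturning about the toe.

4.45

K_a = tan²(45° − 29.4°/2) = 0.3415.
P_a = ½K_aγH² = 0.5×0.3415×101.8×7.5² = 977.7 lb/ft, acting at H/3 = 2.500 ft above the base.
Overturning moment M_o = P_a × H/3 = 977.7 × 2.500 = 2444.
Resisting moment M_r = W × 2.3 = 4725 × 2.3 = 10870.
FS_overturning = M_r/M_o = 10870/2444 = 4.446.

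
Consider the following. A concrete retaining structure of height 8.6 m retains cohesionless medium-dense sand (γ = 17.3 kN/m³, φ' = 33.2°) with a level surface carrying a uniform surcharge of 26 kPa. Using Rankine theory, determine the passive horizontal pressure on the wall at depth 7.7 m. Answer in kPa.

K_p = (1 + sin φ)/(1 − sin φ) = 3.421.
σ_v = γz + q = 17.3 × 7.7 + 26 = 159.2 kPa.
σ_h = K_p σ_v = 3.421 × 159.2 = 544.6 kPa.

545 kPa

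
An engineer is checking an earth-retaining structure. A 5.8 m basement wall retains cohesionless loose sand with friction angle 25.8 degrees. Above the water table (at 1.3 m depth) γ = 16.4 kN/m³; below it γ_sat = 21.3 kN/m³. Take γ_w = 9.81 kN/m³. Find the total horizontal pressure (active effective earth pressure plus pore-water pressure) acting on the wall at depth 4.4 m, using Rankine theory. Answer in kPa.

K_a = (1 − sin φ)/(1 + sin φ) = 0.3935.
γ' = 21.3 − 9.81 = 11.49 kN/m³.
Effective vertical stress at 4.4 m: σ'_v = 16.4×1.3 + 11.49×3.10 = 56.94 kPa.
σ'_h = K_a σ'_v = 0.3935 × 56.94 = 22.41 kPa; u = γ_w × 3.10 = 30.41 kPa.
Total σ_h = 22.41 + 30.41 = 52.82 kPa.

52.8 kPa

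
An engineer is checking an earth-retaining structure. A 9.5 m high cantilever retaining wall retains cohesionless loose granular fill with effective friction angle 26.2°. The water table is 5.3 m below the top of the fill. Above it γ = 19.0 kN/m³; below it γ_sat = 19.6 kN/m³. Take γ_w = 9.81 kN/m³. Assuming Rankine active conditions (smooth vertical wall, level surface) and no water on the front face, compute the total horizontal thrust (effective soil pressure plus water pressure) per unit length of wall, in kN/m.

387 kN/m

K_a = tan²(45° − φ/2) = 0.3874.
γ' = 19.6 − 9.81 = 9.790 kN/m³. Depth below WT = 4.2 m.
σ'_h at WT = K_a γ d_w = 39.02 kPa; at base = 39.02 + K_a γ' × 4.2 = 54.95 kPa.
P₁ (0–5.3 m) = ½×39.02×5.3 = 103.4. P₂ (5.3–9.5 m) = ½(39.02+54.95)×4.2 = 197.3.
P_w = ½ γ_w h₂² = 0.5×9.81×4.2² = 86.52. Total = 103.4+197.3+86.52 = 387.2 kN/m.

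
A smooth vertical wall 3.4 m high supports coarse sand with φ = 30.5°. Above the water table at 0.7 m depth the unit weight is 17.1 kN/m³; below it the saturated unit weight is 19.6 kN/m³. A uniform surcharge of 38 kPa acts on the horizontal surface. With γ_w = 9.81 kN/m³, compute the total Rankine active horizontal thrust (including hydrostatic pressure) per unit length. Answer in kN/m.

102 kN/m

K_a = tan²(45° − φ/2) = 0.3267.
γ' = 19.6 − 9.81 = 9.790 kN/m³. h₂ = H − d_w = 2.7 m.
σ'_h: at surface K_a·q = 12.41; at WT K_a(q+γd_w) = 16.32; at base K_a(q+γd_w+γ'h₂) = 24.96 kPa.
P₁ = ½(12.41+16.32)×0.7 = 10.06; P₂ = ½(16.32+24.96)×2.7 = 55.73; P_w = ½γ_w h₂² = 35.76.
Total = 10.06+55.73+35.76 = 101.5 kN/m.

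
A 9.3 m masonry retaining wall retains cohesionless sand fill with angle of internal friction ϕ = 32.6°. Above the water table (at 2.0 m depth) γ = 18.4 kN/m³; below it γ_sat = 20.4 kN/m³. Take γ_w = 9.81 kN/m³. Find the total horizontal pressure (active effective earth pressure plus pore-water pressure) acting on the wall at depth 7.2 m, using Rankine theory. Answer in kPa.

K_a = (1 − sin φ)/(1 + sin φ) = 0.2997.
γ' = 20.4 − 9.81 = 10.59 kN/m³.
Effective vertical stress at 7.2 m: σ'_v = 18.4×2.0 + 10.59×5.20 = 91.87 kPa.
σ'_h = K_a σ'_v = 0.2997 × 91.87 = 27.54 kPa; u = γ_w × 5.20 = 51.01 kPa.
Total σ_h = 27.54 + 51.01 = 78.55 kPa.

78.5 kPa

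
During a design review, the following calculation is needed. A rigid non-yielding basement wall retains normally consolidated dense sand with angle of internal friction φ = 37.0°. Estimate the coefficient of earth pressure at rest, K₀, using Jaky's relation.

0.398

K₀ = 1 − sin φ' = 1 − sin 37.0° = 0.3982.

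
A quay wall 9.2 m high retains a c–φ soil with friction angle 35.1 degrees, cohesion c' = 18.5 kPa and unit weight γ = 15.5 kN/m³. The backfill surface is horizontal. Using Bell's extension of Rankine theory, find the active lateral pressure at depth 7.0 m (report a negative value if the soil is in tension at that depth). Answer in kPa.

10.1 kPa

K_a = (1 − sin φ)/(1 + sin φ) = 0.2698.
σ_a = K_a γ z − 2c√K_a = 0.2698×15.5×7.0 − 2×18.5×0.5195 = 10.06 kPa.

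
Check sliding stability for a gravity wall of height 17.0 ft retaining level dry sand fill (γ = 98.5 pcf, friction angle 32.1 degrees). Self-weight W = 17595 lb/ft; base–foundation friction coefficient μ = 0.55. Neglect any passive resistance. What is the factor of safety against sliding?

K_a = tan²(45° − 32.1°/2) = 0.3060.
P_a = ½K_aγH² = 0.5×0.3060×98.5×17.0² = 4355 lb/ft, acting at H/3 = 5.667 ft above the base.
FS_sliding = μW / P_a = 0.55×17595 / 4355 = 2.222.

2.22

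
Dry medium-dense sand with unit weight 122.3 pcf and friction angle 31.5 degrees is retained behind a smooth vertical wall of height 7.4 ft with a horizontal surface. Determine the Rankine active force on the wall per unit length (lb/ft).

1050 lb/ft

K_a = tan²(45° − φ/2) = 0.3136.
P_a = ½ K_a γ H² = 0.5 × 0.3136 × 122.3 × 7.4² = 1050 lb/ft.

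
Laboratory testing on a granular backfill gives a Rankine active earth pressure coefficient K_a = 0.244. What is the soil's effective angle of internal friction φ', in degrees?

K_a = tan²(45° − φ/2) ⇒ 45° − φ/2 = arctan(√0.244) = 26.29°.
φ = 2(45° − 26.29°) = 37.42°.

37.4°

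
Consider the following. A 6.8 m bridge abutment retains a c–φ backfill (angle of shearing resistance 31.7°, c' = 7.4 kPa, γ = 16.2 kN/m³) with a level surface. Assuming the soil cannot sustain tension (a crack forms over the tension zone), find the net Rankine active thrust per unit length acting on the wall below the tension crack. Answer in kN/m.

K_a = 0.3111; √K_a = 0.5577.
Tension-crack depth z_c = 2c/(γ√K_a) = 2×7.4/(16.2×0.5577) = 1.638 m.
σ_a at base = K_a γ H − 2c√K_a = 0.3111×16.2×6.8 − 2×7.4×0.5577 = 26.01 kPa.
P_a = ½ × 26.01 × (H − z_c) = 0.5×26.01×5.162 = 67.14 kN/m.

67.1 kN/m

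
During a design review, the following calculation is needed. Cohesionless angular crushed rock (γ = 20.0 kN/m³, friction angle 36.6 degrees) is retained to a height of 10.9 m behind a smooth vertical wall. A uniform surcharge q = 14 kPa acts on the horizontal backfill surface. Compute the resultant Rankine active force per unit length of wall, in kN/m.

K_a = tan²(45° − φ/2) = 0.2530.
Soil triangle: ½ K_a γ H² = 0.5×0.2530×20.0×10.9² = 300.5 kN/m.
Surcharge rectangle: K_a q H = 0.2530×14×10.9 = 38.60 kN/m.
Total = 300.5 + 38.60 = 339.1 kN/m.

339 kN/m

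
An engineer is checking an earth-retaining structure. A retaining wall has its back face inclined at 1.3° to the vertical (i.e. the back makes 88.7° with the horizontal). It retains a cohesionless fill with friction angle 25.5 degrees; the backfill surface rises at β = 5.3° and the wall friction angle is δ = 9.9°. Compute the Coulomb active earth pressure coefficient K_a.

0.402

K_a = sin²(α+φ) / [sin²α · sin(α−δ) · (1 + √{sin(φ+δ)sin(φ−β) / (sin(α−δ)sin(α+β))})²].
With α = 88.7°, φ = 25.5°, δ = 9.9°, β = 5.3°: K_a = 0.4024.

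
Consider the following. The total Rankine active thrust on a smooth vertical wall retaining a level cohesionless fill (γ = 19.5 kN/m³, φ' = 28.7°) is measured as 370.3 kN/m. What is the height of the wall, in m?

10.4 m

K_a = 0.3511. P_a = ½ K_a γ H² ⇒ H = √(2P_a/(K_a γ)).
H = √(2×370.3/(0.3511×19.5)) = 10.40 m.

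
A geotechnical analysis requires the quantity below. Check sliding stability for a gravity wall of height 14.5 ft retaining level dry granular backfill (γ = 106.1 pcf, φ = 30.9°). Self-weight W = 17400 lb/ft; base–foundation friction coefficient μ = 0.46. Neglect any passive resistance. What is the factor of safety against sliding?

2.23

K_a = tan²(45° − 30.9°/2) = 0.3214.
P_a = ½K_aγH² = 0.5×0.3214×106.1×14.5² = 3585 lb/ft, acting at H/3 = 4.833 ft above the base.
FS_sliding = μW / P_a = 0.46×17400 / 3585 = 2.233.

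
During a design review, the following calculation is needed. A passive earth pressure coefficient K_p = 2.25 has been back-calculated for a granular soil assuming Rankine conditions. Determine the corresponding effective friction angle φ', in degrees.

K_p = (1+sin φ)/(1−sin φ) ⇒ sin φ = (K_p − 1)/(K_p + 1) = 0.3846.
φ = arcsin(0.3846) = 22.62°.

22.6°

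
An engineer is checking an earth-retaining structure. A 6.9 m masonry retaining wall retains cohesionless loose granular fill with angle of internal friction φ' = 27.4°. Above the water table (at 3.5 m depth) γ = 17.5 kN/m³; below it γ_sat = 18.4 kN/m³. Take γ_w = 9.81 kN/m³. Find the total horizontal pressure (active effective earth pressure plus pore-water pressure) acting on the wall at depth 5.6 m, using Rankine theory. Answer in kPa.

49.9 kPa

K_a = (1 − sin φ)/(1 + sin φ) = 0.3697.
γ' = 18.4 − 9.81 = 8.590 kN/m³.
Effective vertical stress at 5.6 m: σ'_v = 17.5×3.5 + 8.590×2.10 = 79.29 kPa.
σ'_h = K_a σ'_v = 0.3697 × 79.29 = 29.31 kPa; u = γ_w × 2.10 = 20.60 kPa.
Total σ_h = 29.31 + 20.60 = 49.91 kPa.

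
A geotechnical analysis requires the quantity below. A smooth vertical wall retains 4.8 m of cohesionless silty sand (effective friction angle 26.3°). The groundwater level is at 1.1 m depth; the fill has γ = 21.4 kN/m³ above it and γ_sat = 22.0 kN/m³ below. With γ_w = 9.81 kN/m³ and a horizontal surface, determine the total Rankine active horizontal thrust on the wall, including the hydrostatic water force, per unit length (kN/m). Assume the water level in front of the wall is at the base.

138 kN/m

K_a = tan²(45° − φ/2) = 0.3859.
γ' = 22.0 − 9.81 = 12.19 kN/m³. Depth below WT = 3.7 m.
σ'_h at WT = K_a γ d_w = 9.085 kPa; at base = 9.085 + K_a γ' × 3.7 = 26.49 kPa.
P₁ (0–1.1 m) = ½×9.085×1.1 = 4.997. P₂ (1.1–4.8 m) = ½(9.085+26.49)×3.7 = 65.82.
P_w = ½ γ_w h₂² = 0.5×9.81×3.7² = 67.15. Total = 4.997+65.82+67.15 = 138.0 kN/m.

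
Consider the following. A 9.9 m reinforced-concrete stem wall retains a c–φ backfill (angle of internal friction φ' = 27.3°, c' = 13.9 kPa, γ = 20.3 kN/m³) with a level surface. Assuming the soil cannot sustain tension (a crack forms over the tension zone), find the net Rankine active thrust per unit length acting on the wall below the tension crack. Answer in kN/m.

K_a = 0.3711; √K_a = 0.6092.
Tension-crack depth z_c = 2c/(γ√K_a) = 2×13.9/(20.3×0.6092) = 2.248 m.
σ_a at base = K_a γ H − 2c√K_a = 0.3711×20.3×9.9 − 2×13.9×0.6092 = 57.65 kPa.
P_a = ½ × 57.65 × (H − z_c) = 0.5×57.65×7.652 = 220.6 kN/m.

221 kN/m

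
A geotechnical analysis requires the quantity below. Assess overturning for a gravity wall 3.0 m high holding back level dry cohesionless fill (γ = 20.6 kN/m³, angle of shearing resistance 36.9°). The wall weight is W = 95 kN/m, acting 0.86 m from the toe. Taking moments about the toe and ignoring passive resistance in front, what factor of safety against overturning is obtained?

3.53

K_a = tan²(45° − 36.9°/2) = 0.2497.
P_a = ½K_aγH² = 0.5×0.2497×20.6×3.0² = 23.14 kN/m, acting at H/3 = 1.000 m above the base.
Overturning moment M_o = P_a × H/3 = 23.14 × 1.000 = 23.14.
Resisting moment M_r = W × 0.86 = 95 × 0.86 = 81.70.
FS_overturning = M_r/M_o = 81.70/23.14 = 3.530.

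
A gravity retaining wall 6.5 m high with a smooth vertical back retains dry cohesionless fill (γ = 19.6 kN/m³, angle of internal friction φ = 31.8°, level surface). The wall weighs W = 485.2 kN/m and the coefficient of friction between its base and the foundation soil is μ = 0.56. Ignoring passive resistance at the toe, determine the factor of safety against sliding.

2.12

K_a = tan²(45° − 31.8°/2) = 0.3098.
P_a = ½K_aγH² = 0.5×0.3098×19.6×6.5² = 128.3 kN/m, acting at H/3 = 2.167 m above the base.
FS_sliding = μW / P_a = 0.56×485.2 / 128.3 = 2.118.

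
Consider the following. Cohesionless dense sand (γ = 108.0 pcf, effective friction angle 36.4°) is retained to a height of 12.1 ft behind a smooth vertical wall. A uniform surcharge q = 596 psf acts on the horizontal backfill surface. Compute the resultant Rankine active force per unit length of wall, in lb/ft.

K_a = tan²(45° − φ/2) = 0.2552.
Soil triangle: ½ K_a γ H² = 0.5×0.2552×108.0×12.1² = 2017 lb/ft.
Surcharge rectangle: K_a q H = 0.2552×596×12.1 = 1840 lb/ft.
Total = 2017 + 1840 = 3857 lb/ft.

3860 lb/ft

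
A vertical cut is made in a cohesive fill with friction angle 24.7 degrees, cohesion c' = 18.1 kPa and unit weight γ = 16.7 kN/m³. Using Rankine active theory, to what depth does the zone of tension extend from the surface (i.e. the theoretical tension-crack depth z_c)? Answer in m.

3.38 m

K_a = tan²(45° − 24.7°/2) = 0.4106; √K_a = 0.6408.
The active pressure is zero where K_a γ z = 2c√K_a, so z_c = 2c/(γ√K_a) = 2×18.1/(16.7×0.6408) = 3.383 m.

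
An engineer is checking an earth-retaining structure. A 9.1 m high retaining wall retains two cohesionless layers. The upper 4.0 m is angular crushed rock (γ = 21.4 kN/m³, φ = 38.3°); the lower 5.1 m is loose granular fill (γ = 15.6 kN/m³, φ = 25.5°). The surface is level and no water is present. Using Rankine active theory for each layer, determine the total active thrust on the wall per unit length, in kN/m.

295 kN/m

K_a1 = tan²(45°−38.3°/2) = 0.2347; K_a2 = tan²(45°−25.5°/2) = 0.3981.
Layer 1: σ at base = K_a1 γ₁ h₁ = 20.09 kPa; P₁ = ½×20.09×4.0 = 40.19.
Layer 2: σ_v at top = γ₁h₁ = 85.60; σ_h top = K_a2×85.60 = 34.08; σ_h base = K_a2×(85.60+15.6×5.1) = 65.75.
P₂ = ½(34.08+65.75)×5.1 = 254.6. Total P_a = 40.19+254.6 = 294.7 kN/m.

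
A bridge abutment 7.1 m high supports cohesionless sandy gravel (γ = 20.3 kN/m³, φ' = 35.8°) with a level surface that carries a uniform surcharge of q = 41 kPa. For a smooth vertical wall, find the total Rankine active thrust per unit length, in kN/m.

210 kN/m

K_a = tan²(45° − φ/2) = 0.2619.
Soil triangle: ½ K_a γ H² = 0.5×0.2619×20.3×7.1² = 134.0 kN/m.
Surcharge rectangle: K_a q H = 0.2619×41×7.1 = 76.23 kN/m.
Total = 134.0 + 76.23 = 210.2 kN/m.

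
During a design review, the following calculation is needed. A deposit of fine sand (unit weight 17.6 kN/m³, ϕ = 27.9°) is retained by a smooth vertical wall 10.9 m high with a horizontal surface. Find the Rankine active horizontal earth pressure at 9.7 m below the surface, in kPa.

K_a = (1 − sin φ)/(1 + sin φ) = 0.3625.
σ_h = K_a γ z = 0.3625 × 17.6 × 9.7 = 61.88 kPa.

61.9 kPa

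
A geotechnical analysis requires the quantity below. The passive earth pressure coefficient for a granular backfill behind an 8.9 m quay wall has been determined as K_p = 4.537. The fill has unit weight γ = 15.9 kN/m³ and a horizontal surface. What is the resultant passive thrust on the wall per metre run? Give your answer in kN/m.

2860 kN/m

P = ½ K_p γ H² = 0.5 × 4.537 × 15.9 × 8.9² = 2857 kN/m.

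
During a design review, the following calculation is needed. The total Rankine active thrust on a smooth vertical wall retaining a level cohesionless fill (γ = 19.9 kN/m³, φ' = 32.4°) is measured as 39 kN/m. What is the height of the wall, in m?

3.60 m

K_a = 0.3022. P_a = ½ K_a γ H² ⇒ H = √(2P_a/(K_a γ)).
H = √(2×39/(0.3022×19.9)) = 3.601 m.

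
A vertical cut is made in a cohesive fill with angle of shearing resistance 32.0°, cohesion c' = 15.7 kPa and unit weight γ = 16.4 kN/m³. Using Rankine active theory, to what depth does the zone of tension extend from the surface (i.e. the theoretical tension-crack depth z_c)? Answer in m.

K_a = tan²(45° − 32.0°/2) = 0.3073; √K_a = 0.5543.
The active pressure is zero where K_a γ z = 2c√K_a, so z_c = 2c/(γ√K_a) = 2×15.7/(16.4×0.5543) = 3.454 m.

3.45 m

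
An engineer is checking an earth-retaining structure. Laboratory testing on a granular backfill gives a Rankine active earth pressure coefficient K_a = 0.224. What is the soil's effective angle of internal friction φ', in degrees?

K_a = tan²(45° − φ/2) ⇒ 45° − φ/2 = arctan(√0.224) = 25.33°.
φ = 2(45° − 25.33°) = 39.34°.

39.3°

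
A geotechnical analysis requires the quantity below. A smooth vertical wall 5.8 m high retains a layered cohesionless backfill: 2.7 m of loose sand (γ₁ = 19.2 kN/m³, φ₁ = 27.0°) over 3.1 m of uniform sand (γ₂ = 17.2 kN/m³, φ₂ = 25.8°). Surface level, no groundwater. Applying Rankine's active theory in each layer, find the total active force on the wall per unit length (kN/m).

K_a1 = tan²(45°−27.0°/2) = 0.3755; K_a2 = tan²(45°−25.8°/2) = 0.3935.
Layer 1: σ at base = K_a1 γ₁ h₁ = 19.47 kPa; P₁ = ½×19.47×2.7 = 26.28.
Layer 2: σ_v at top = γ₁h₁ = 51.84; σ_h top = K_a2×51.84 = 20.40; σ_h base = K_a2×(51.84+17.2×3.1) = 41.38.
P₂ = ½(20.40+41.38)×3.1 = 95.76. Total P_a = 26.28+95.76 = 122.0 kN/m.

122 kN/m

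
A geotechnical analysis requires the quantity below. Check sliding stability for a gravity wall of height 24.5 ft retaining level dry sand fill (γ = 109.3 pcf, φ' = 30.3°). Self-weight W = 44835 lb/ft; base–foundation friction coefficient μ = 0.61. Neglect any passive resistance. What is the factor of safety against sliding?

2.53

K_a = tan²(45° − 30.3°/2) = 0.3293.
P_a = ½K_aγH² = 0.5×0.3293×109.3×24.5² = 10800 lb/ft, acting at H/3 = 8.167 ft above the base.
FS_sliding = μW / P_a = 0.61×44835 / 10800 = 2.532.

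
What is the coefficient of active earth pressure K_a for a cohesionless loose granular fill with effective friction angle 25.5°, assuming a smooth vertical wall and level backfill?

0.398

K_a = (1 − sin φ)/(1 + sin φ) = (1 − sin 25.5°)/(1 + sin 25.5°) = 0.3981.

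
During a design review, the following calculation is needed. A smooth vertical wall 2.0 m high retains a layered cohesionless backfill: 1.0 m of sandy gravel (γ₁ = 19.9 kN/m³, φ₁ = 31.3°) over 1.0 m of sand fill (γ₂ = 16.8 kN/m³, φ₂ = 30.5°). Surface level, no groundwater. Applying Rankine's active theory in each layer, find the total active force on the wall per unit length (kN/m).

12.4 kN/m

K_a1 = tan²(45°−31.3°/2) = 0.3162; K_a2 = tan²(45°−30.5°/2) = 0.3267.
Layer 1: σ at base = K_a1 γ₁ h₁ = 6.292 kPa; P₁ = ½×6.292×1.0 = 3.146.
Layer 2: σ_v at top = γ₁h₁ = 19.90; σ_h top = K_a2×19.90 = 6.501; σ_h base = K_a2×(19.90+16.8×1.0) = 11.99.
P₂ = ½(6.501+11.99)×1.0 = 9.245. Total P_a = 3.146+9.245 = 12.39 kN/m.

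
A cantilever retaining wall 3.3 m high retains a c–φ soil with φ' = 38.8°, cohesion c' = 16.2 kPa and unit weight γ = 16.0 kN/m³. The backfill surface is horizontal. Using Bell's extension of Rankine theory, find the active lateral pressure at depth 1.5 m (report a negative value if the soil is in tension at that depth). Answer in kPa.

-10.0 kPa

K_a = (1 − sin φ)/(1 + sin φ) = 0.2296.
σ_a = K_a γ z − 2c√K_a = 0.2296×16.0×1.5 − 2×16.2×0.4791 = -10.01 kPa.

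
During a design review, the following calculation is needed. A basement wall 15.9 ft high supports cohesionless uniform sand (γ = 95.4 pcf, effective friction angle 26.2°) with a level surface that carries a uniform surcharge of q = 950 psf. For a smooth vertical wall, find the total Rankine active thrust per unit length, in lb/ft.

K_a = tan²(45° − φ/2) = 0.3874.
Soil triangle: ½ K_a γ H² = 0.5×0.3874×95.4×15.9² = 4672 lb/ft.
Surcharge rectangle: K_a q H = 0.3874×950×15.9 = 5852 lb/ft.
Total = 4672 + 5852 = 10520 lb/ft.

10500 lb/ft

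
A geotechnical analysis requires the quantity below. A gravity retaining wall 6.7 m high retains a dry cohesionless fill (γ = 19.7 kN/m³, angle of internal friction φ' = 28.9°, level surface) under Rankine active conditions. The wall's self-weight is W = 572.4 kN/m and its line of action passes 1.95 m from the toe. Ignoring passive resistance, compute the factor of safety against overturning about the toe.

3.24

K_a = tan²(45° − 28.9°/2) = 0.3484.
P_a = ½K_aγH² = 0.5×0.3484×19.7×6.7² = 154.0 kN/m, acting at H/3 = 2.233 m above the base.
Overturning moment M_o = P_a × H/3 = 154.0 × 2.233 = 344.0.
Resisting moment M_r = W × 1.95 = 572.4 × 1.95 = 1116.
FS_overturning = M_r/M_o = 1116/344.0 = 3.245.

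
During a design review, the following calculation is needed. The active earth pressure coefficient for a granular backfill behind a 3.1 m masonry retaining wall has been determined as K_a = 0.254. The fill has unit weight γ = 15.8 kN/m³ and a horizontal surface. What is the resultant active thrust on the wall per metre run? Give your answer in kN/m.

19.3 kN/m

P = ½ K_a γ H² = 0.5 × 0.254 × 15.8 × 3.1² = 19.28 kN/m.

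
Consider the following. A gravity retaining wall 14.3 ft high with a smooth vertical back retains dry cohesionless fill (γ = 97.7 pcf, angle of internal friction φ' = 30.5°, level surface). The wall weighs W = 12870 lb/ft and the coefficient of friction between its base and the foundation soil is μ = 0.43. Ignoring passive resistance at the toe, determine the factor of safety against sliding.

K_a = tan²(45° − 30.5°/2) = 0.3267.
P_a = ½K_aγH² = 0.5×0.3267×97.7×14.3² = 3263 lb/ft, acting at H/3 = 4.767 ft above the base.
FS_sliding = μW / P_a = 0.43×12870 / 3263 = 1.696.

1.70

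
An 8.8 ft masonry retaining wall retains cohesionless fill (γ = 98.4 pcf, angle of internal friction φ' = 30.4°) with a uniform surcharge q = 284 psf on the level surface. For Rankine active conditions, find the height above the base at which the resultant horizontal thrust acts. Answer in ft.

K_a = 0.3280.
Triangular part P₁ = ½K_aγH² = 1250 at H/3 = 2.933 ft; rectangular part P₂ = K_a q H = 819.7 at H/2 = 4.400 ft.
ȳ = (P₁·2.933 + P₂·4.400)/(P₁+P₂) = 3.514 ft.

3.51 ft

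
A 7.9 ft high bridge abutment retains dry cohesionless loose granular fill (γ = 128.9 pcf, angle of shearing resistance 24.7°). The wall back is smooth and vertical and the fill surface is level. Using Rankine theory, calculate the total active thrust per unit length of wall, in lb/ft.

1650 lb/ft

K_a = tan²(45° − φ/2) = 0.4106.
P_a = ½ K_a γ H² = 0.5 × 0.4106 × 128.9 × 7.9² = 1651 lb/ft.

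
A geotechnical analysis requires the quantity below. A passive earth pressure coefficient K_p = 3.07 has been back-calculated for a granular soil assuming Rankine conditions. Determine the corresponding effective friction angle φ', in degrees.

30.6°

K_p = (1+sin φ)/(1−sin φ) ⇒ sin φ = (K_p − 1)/(K_p + 1) = 0.5086.
φ = arcsin(0.5086) = 30.57°.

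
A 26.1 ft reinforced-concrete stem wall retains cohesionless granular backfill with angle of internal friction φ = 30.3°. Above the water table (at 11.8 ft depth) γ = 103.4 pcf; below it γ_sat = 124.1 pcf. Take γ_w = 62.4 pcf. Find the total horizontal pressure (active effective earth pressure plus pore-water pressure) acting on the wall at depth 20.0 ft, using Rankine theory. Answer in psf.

1080 psf

K_a = (1 − sin φ)/(1 + sin φ) = 0.3293.
γ' = 124.1 − 62.4 = 61.70 pcf.
Effective vertical stress at 20.0 ft: σ'_v = 103.4×11.8 + 61.70×8.20 = 1726 psf.
σ'_h = K_a σ'_v = 0.3293 × 1726 = 568.4 psf; u = γ_w × 8.20 = 511.7 psf.
Total σ_h = 568.4 + 511.7 = 1080 psf.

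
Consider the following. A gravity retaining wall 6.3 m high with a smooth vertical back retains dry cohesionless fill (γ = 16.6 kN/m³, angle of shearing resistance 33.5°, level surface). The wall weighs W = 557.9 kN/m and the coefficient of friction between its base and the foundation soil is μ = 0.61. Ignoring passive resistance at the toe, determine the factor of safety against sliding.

K_a = tan²(45° − 33.5°/2) = 0.2887.
P_a = ½K_aγH² = 0.5×0.2887×16.6×6.3² = 95.11 kN/m, acting at H/3 = 2.100 m above the base.
FS_sliding = μW / P_a = 0.61×557.9 / 95.11 = 3.578.

3.58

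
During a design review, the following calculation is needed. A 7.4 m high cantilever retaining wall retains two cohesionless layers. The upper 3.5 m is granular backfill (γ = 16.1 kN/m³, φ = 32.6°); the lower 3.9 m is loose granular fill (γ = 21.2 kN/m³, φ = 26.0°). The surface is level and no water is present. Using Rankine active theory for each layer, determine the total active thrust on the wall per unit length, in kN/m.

K_a1 = tan²(45°−32.6°/2) = 0.2997; K_a2 = tan²(45°−26.0°/2) = 0.3905.
Layer 1: σ at base = K_a1 γ₁ h₁ = 16.89 kPa; P₁ = ½×16.89×3.5 = 29.56.
Layer 2: σ_v at top = γ₁h₁ = 56.35; σ_h top = K_a2×56.35 = 22.00; σ_h base = K_a2×(56.35+21.2×3.9) = 54.29.
P₂ = ½(22.00+54.29)×3.9 = 148.8. Total P_a = 29.56+148.8 = 178.3 kN/m.

178 kN/m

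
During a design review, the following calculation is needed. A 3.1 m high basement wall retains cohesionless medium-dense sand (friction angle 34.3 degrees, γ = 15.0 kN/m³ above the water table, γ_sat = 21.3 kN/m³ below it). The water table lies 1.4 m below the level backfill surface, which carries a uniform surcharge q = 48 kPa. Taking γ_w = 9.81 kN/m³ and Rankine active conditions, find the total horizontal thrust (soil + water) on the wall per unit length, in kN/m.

K_a = tan²(45° − φ/2) = 0.2792.
γ' = 21.3 − 9.81 = 11.49 kN/m³. h₂ = H − d_w = 1.7 m.
σ'_h: at surface K_a·q = 13.40; at WT K_a(q+γd_w) = 19.26; at base K_a(q+γd_w+γ'h₂) = 24.71 kPa.
P₁ = ½(13.40+19.26)×1.4 = 22.86; P₂ = ½(19.26+24.71)×1.7 = 37.38; P_w = ½γ_w h₂² = 14.18.
Total = 22.86+37.38+14.18 = 74.42 kN/m.

74.4 kN/m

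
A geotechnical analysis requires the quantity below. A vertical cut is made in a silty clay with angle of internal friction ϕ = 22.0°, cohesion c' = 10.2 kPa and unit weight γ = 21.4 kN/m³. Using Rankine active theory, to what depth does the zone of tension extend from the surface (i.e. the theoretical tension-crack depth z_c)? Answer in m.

1.41 m

K_a = tan²(45° − 22.0°/2) = 0.4550; √K_a = 0.6745.
The active pressure is zero where K_a γ z = 2c√K_a, so z_c = 2c/(γ√K_a) = 2×10.2/(21.4×0.6745) = 1.413 m.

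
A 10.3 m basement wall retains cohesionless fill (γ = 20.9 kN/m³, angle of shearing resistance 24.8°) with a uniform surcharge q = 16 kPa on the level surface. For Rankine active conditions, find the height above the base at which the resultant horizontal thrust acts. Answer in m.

3.66 m

K_a = 0.4090.
Triangular part P₁ = ½K_aγH² = 453.4 at H/3 = 3.433 m; rectangular part P₂ = K_a q H = 67.40 at H/2 = 5.150 m.
ȳ = (P₁·3.433 + P₂·5.150)/(P₁+P₂) = 3.655 m.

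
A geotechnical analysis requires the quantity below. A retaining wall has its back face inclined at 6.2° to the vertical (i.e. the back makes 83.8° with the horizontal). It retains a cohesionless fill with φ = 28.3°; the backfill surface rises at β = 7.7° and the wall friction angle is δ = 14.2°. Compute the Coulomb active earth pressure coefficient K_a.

0.410

K_a = sin²(α+φ) / [sin²α · sin(α−δ) · (1 + √{sin(φ+δ)sin(φ−β) / (sin(α−δ)sin(α+β))})²].
With α = 83.8°, φ = 28.3°, δ = 14.2°, β = 7.7°: K_a = 0.4099.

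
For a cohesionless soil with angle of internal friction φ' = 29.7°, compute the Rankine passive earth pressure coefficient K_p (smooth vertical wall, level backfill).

2.96

K_p = (1 + sin φ)/(1 − sin φ) = tan²(45° + 29.7°/2) = 2.964.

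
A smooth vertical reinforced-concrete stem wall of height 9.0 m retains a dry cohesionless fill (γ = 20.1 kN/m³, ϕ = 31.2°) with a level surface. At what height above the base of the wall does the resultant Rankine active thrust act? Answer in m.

K_a = 0.3175.
The pressure distribution is triangular, so the resultant acts at H/3 above the base = 9.0/3 = 3.000 m.

3.00 m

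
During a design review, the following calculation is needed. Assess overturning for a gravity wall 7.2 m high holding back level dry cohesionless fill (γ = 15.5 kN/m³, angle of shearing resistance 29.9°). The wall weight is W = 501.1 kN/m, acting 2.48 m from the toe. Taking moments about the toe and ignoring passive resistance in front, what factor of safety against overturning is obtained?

K_a = tan²(45° − 29.9°/2) = 0.3347.
P_a = ½K_aγH² = 0.5×0.3347×15.5×7.2² = 134.5 kN/m, acting at H/3 = 2.400 m above the base.
Overturning moment M_o = P_a × H/3 = 134.5 × 2.400 = 322.7.
Resisting moment M_r = W × 2.48 = 501.1 × 2.48 = 1243.
FS_overturning = M_r/M_o = 1243/322.7 = 3.851.

3.85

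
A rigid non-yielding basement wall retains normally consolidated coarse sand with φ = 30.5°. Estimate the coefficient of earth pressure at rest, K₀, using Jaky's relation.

0.492

K₀ = 1 − sin φ' = 1 − sin 30.5° = 0.4925.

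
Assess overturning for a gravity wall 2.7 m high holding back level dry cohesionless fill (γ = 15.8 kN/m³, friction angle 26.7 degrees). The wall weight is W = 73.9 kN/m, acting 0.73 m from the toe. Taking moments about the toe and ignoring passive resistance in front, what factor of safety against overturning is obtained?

K_a = tan²(45° − 26.7°/2) = 0.3800.
P_a = ½K_aγH² = 0.5×0.3800×15.8×2.7² = 21.88 kN/m, acting at H/3 = 0.9000 m above the base.
Overturning moment M_o = P_a × H/3 = 21.88 × 0.9000 = 19.69.
Resisting moment M_r = W × 0.73 = 73.9 × 0.73 = 53.95.
FS_overturning = M_r/M_o = 53.95/19.69 = 2.739.

2.74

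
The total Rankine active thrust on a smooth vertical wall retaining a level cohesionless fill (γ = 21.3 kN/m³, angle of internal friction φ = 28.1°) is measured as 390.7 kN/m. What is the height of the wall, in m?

K_a = 0.3596. P_a = ½ K_a γ H² ⇒ H = √(2P_a/(K_a γ)).
H = √(2×390.7/(0.3596×21.3)) = 10.10 m.

10.1 m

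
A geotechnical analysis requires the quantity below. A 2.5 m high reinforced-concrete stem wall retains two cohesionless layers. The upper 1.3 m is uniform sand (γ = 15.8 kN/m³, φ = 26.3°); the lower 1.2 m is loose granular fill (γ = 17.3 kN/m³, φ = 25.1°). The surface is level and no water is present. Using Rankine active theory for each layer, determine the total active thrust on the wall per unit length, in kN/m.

20.2 kN/m

K_a1 = tan²(45°−26.3°/2) = 0.3859; K_a2 = tan²(45°−25.1°/2) = 0.4043.
Layer 1: σ at base = K_a1 γ₁ h₁ = 7.927 kPa; P₁ = ½×7.927×1.3 = 5.153.
Layer 2: σ_v at top = γ₁h₁ = 20.54; σ_h top = K_a2×20.54 = 8.304; σ_h base = K_a2×(20.54+17.3×1.2) = 16.70.
P₂ = ½(8.304+16.70)×1.2 = 15.00. Total P_a = 5.153+15.00 = 20.15 kN/m.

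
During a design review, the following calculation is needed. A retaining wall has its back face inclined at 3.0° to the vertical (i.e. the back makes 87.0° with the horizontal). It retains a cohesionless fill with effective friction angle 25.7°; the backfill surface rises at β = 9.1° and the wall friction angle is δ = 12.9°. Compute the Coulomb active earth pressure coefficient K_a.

K_a = sin²(α+φ) / [sin²α · sin(α−δ) · (1 + √{sin(φ+δ)sin(φ−β) / (sin(α−δ)sin(α+β))})²].
With α = 87.0°, φ = 25.7°, δ = 12.9°, β = 9.1°: K_a = 0.4329.

0.433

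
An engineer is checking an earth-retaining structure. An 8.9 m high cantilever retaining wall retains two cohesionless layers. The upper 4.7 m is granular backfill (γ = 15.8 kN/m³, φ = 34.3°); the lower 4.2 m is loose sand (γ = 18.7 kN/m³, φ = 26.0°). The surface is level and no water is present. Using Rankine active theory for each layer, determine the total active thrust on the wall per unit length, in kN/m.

235 kN/m

K_a1 = tan²(45°−34.3°/2) = 0.2792; K_a2 = tan²(45°−26.0°/2) = 0.3905.
Layer 1: σ at base = K_a1 γ₁ h₁ = 20.73 kPa; P₁ = ½×20.73×4.7 = 48.72.
Layer 2: σ_v at top = γ₁h₁ = 74.26; σ_h top = K_a2×74.26 = 29.00; σ_h base = K_a2×(74.26+18.7×4.2) = 59.66.
P₂ = ½(29.00+59.66)×4.2 = 186.2. Total P_a = 48.72+186.2 = 234.9 kN/m.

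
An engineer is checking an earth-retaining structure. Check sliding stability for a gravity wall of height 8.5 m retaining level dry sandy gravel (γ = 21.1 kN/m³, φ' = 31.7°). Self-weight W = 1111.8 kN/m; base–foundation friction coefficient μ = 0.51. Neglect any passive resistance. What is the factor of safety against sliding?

2.39

K_a = tan²(45° − 31.7°/2) = 0.3111.
P_a = ½K_aγH² = 0.5×0.3111×21.1×8.5² = 237.1 kN/m, acting at H/3 = 2.833 m above the base.
FS_sliding = μW / P_a = 0.51×1111.8 / 237.1 = 2.391.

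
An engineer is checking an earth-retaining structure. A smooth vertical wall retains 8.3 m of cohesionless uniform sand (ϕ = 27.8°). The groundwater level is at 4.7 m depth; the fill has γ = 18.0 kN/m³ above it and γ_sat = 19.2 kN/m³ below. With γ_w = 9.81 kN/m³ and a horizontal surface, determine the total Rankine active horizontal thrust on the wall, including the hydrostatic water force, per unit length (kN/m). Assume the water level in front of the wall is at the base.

269 kN/m

K_a = tan²(45° − φ/2) = 0.3639.
γ' = 19.2 − 9.81 = 9.390 kN/m³. Depth below WT = 3.6 m.
σ'_h at WT = K_a γ d_w = 30.79 kPa; at base = 30.79 + K_a γ' × 3.6 = 43.09 kPa.
P₁ (0–4.7 m) = ½×30.79×4.7 = 72.35. P₂ (4.7–8.3 m) = ½(30.79+43.09)×3.6 = 133.0.
P_w = ½ γ_w h₂² = 0.5×9.81×3.6² = 63.57. Total = 72.35+133.0+63.57 = 268.9 kN/m.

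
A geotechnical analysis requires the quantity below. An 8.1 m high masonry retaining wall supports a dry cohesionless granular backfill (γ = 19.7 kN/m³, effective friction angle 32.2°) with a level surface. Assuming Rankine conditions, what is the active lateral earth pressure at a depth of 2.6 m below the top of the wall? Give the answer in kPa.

K_a = (1 − sin φ)/(1 + sin φ) = 0.3047.
σ_h = K_a γ z = 0.3047 × 19.7 × 2.6 = 15.61 kPa.

15.6 kPa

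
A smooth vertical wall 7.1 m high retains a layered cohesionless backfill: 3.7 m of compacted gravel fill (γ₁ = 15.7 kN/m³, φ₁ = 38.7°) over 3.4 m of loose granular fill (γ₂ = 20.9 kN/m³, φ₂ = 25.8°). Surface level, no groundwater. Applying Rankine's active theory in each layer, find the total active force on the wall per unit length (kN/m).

150 kN/m

K_a1 = tan²(45°−38.7°/2) = 0.2306; K_a2 = tan²(45°−25.8°/2) = 0.3935.
Layer 1: σ at base = K_a1 γ₁ h₁ = 13.39 kPa; P₁ = ½×13.39×3.7 = 24.78.
Layer 2: σ_v at top = γ₁h₁ = 58.09; σ_h top = K_a2×58.09 = 22.86; σ_h base = K_a2×(58.09+20.9×3.4) = 50.82.
P₂ = ½(22.86+50.82)×3.4 = 125.3. Total P_a = 24.78+125.3 = 150.0 kN/m.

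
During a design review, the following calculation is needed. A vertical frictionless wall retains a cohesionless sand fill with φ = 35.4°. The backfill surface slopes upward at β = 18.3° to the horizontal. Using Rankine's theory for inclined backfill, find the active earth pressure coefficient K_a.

0.306

K_a = cos β · (cos β − √(cos²β − cos²φ)) / (cos β + √(cos²β − cos²φ)).
cos β = 0.9494, cos φ = 0.8151, √(cos²β − cos²φ) = 0.4868.
K_a = 0.9494 × (0.9494 − 0.4868)/(0.9494 + 0.4868) = 0.3058.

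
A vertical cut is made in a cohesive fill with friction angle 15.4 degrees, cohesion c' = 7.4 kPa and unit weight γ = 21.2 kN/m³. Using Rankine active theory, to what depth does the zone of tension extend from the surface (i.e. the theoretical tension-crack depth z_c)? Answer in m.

0.916 m

K_a = tan²(45° − 15.4°/2) = 0.5803; √K_a = 0.7618.
The active pressure is zero where K_a γ z = 2c√K_a, so z_c = 2c/(γ√K_a) = 2×7.4/(21.2×0.7618) = 0.9164 m.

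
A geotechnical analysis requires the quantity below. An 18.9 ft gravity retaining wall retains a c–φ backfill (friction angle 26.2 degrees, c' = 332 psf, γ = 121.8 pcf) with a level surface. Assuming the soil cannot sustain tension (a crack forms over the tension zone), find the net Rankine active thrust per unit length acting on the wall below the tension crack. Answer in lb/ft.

2430 lb/ft

K_a = 0.3874; √K_a = 0.6224.
Tension-crack depth z_c = 2c/(γ√K_a) = 2×332/(121.8×0.6224) = 8.758 ft.
σ_a at base = K_a γ H − 2c√K_a = 0.3874×121.8×18.9 − 2×332×0.6224 = 478.6 psf.
P_a = ½ × 478.6 × (H − z_c) = 0.5×478.6×10.14 = 2427 lb/ft.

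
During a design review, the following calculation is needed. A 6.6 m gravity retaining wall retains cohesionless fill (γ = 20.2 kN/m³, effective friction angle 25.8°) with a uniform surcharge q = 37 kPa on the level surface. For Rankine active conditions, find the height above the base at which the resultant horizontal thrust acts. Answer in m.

2.59 m

K_a = 0.3935.
Triangular part P₁ = ½K_aγH² = 173.1 at H/3 = 2.200 m; rectangular part P₂ = K_a q H = 96.09 at H/2 = 3.300 m.
ȳ = (P₁·2.200 + P₂·3.300)/(P₁+P₂) = 2.593 m.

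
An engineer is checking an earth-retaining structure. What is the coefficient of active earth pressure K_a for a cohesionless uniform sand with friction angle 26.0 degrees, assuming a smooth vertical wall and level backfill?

K_a = tan²(45° − φ/2) = tan²(32.00°) = 0.3905.

0.390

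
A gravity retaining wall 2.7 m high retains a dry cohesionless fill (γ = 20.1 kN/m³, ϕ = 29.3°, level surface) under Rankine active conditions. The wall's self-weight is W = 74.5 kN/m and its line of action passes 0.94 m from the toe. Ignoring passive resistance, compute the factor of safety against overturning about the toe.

K_a = tan²(45° − 29.3°/2) = 0.3428.
P_a = ½K_aγH² = 0.5×0.3428×20.1×2.7² = 25.12 kN/m, acting at H/3 = 0.9000 m above the base.
Overturning moment M_o = P_a × H/3 = 25.12 × 0.9000 = 22.61.
Resisting moment M_r = W × 0.94 = 74.5 × 0.94 = 70.03.
FS_overturning = M_r/M_o = 70.03/22.61 = 3.098.

3.10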